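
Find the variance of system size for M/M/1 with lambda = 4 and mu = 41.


rho = 4/41; Var(N) = rho/(1-rho)^2 = 0.12

0.12


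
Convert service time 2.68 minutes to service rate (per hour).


mu = 60 / avg_service_time = 60 / 2.68 = 22.39 per hour

22.39 per hour


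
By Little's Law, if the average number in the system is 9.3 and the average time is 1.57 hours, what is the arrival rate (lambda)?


lambda = L / W = 9.3 / 1.57 = 5.92 per hour

5.92 per hour


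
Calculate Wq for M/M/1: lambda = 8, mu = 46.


rho = 8/46; Wq = rho/(mu - lambda) = 0.0046 hours

0.0046 hours


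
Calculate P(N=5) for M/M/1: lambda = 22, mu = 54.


rho = 22/54; P(n) = (1-rho)*rho^n = (1-22/54)*(22/54)^5 = 0.0067

0.0067


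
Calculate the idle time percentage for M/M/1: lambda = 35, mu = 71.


Idle fraction = (1 - rho) * 100 = (1 - 35/71) * 100 = 50.7%

50.7%


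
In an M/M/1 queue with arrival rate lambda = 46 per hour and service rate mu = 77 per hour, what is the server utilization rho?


rho = lambda/mu = 46/77 = 0.5974

0.5974


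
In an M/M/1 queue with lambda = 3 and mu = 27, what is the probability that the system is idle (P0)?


P0 = 1 - rho = 1 - 3/27 = 0.8889

0.8889


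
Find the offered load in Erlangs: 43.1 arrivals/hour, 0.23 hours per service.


Offered load a = lambda * E[S] = 43.1 * 0.23 = 9.91 Erlangs

9.91 Erlangs


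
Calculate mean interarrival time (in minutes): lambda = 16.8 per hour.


Mean interarrival time = 60/lambda = 60/16.8 = 3.57 minutes

3.57 minutes


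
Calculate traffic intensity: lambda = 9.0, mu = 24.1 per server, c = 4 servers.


rho = lambda / (c * mu) = 9.0 / (4 * 24.1) = 0.0934

0.0934


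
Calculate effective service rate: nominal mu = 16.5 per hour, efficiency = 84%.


Effective rate = mu * efficiency = 16.5 * 0.84 = 13.86 per hour

13.86 per hour


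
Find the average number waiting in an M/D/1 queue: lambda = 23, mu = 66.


M/D/1: Lq = rho^2 / (2*(1-rho)) where rho = 23/66; Lq = 0.09

0.09


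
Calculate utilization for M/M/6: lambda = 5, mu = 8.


rho = lambda/(c*mu) = 5/(6*8) = 0.1042

0.1042


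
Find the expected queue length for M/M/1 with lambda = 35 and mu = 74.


rho = 35/74; Lq = rho^2/(1-rho) = 0.42

0.42


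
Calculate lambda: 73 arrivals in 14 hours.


lambda = total arrivals / time = 73 / 14 = 5.21 per hour

5.21 per hour


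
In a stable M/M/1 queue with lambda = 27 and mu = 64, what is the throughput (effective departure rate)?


For a stable queue (lambda < mu), throughput = lambda = 27 per hour

27 per hour


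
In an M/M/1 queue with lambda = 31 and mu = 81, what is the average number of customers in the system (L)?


rho = 31/81; L = rho/(1-rho) = 0.62

0.62


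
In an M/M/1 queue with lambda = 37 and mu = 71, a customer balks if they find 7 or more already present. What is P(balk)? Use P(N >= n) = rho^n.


P(N >= 7) = rho^7 = (37/71)^7 = 0.0104

0.0104


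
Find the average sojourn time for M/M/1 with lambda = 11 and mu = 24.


W = 1/(mu - lambda) = 1/(24 - 11) = 0.0769 hours

0.0769 hours


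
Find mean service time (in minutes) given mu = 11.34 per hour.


Mean service time = 60/mu = 60/11.34 = 5.29 minutes

5.29 minutes


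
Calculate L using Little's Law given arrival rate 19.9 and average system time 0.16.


L = lambda * W = 19.9 * 0.16 = 3.18

3.18


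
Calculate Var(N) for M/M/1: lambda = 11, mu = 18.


rho = 11/18; Var(N) = rho/(1-rho)^2 = 4.04

4.04


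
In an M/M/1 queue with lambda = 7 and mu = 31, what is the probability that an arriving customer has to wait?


P(wait) = rho = lambda/mu = 7/31 = 0.2258

0.2258


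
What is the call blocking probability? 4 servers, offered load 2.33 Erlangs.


B(N,A) = (A^N/N!) / sum(A^k/k!, k=0..N) with N=4, A=2.33 = 0.1309

0.1309


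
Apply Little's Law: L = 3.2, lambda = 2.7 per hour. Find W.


W = L / lambda = 3.2 / 2.7 = 1.1852 hours

1.1852 hours


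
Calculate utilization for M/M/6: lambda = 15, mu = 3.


rho = lambda/(c*mu) = 15/(6*3) = 0.8333

0.8333


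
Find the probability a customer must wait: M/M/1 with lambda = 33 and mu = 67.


P(wait) = rho = lambda/mu = 33/67 = 0.4925

0.4925


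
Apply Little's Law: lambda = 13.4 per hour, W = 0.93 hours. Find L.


L = lambda * W = 13.4 * 0.93 = 12.46

12.46


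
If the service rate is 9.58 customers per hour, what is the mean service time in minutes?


Mean service time = 60/mu = 60/9.58 = 6.26 minutes

6.26 minutes


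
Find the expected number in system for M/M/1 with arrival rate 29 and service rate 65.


rho = 29/65; L = rho/(1-rho) = 0.81

0.81


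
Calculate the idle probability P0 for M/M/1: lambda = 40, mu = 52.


P0 = 1 - rho = 1 - 40/52 = 0.2308

0.2308


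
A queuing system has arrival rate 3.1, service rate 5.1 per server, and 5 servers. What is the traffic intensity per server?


rho = lambda / (c * mu) = 3.1 / (5 * 5.1) = 0.1216

0.1216


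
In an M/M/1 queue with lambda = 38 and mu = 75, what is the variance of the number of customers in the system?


rho = 38/75; Var(N) = rho/(1-rho)^2 = 2.08

2.08


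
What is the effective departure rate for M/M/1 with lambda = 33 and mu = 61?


For a stable queue (lambda < mu), throughput = lambda = 33 per hour

33 per hour


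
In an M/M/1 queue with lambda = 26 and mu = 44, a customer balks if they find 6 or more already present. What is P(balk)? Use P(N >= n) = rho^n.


P(N >= 6) = rho^6 = (26/44)^6 = 0.0426

0.0426


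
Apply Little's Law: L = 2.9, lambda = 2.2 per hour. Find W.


W = L / lambda = 2.9 / 2.2 = 1.3182 hours

1.3182 hours


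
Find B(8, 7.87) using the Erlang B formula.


B(N,A) = (A^N/N!) / sum(A^k/k!, k=0..N) with N=8, A=7.87 = 0.2283

0.2283


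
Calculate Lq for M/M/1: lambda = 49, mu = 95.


rho = 49/95; Lq = rho^2/(1-rho) = 0.55

0.55


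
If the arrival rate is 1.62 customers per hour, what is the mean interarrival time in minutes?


Mean interarrival time = 60/lambda = 60/1.62 = 37.04 minutes

37.04 minutes


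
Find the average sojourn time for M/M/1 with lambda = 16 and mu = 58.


W = 1/(mu - lambda) = 1/(58 - 16) = 0.0238 hours

0.0238 hours


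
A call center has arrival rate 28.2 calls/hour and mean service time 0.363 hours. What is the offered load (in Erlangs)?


Offered load a = lambda * E[S] = 28.2 * 0.363 = 10.24 Erlangs

10.24 Erlangs


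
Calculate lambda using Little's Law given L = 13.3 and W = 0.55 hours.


lambda = L / W = 13.3 / 0.55 = 24.18 per hour

24.18 per hour


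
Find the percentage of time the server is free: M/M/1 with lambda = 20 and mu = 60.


Idle fraction = (1 - rho) * 100 = (1 - 20/60) * 100 = 66.7%

66.7%


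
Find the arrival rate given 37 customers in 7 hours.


lambda = total arrivals / time = 37 / 7 = 5.29 per hour

5.29 per hour


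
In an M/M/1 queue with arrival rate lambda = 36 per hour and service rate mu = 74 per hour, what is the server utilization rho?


rho = lambda/mu = 36/74 = 0.4865

0.4865


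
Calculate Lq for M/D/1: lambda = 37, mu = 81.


M/D/1: Lq = rho^2 / (2*(1-rho)) where rho = 37/81; Lq = 0.19

0.19


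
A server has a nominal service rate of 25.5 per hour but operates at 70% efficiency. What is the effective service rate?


Effective rate = mu * efficiency = 25.5 * 0.7 = 17.85 per hour

17.85 per hour


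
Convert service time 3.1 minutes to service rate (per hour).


mu = 60 / avg_service_time = 60 / 3.1 = 19.35 per hour

19.35 per hour


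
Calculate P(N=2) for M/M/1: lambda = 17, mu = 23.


rho = 17/23; P(n) = (1-rho)*rho^n = (1-17/23)*(17/23)^2 = 0.1425

0.1425


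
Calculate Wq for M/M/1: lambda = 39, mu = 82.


rho = 39/82; Wq = rho/(mu - lambda) = 0.0111 hours

0.0111 hours


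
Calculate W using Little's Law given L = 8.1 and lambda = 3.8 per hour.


W = L / lambda = 8.1 / 3.8 = 2.1316 hours

2.1316 hours


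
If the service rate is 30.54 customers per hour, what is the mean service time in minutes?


Mean service time = 60/mu = 60/30.54 = 1.96 minutes

1.96 minutes


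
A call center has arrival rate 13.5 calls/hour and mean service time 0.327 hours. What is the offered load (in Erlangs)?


Offered load a = lambda * E[S] = 13.5 * 0.327 = 4.41 Erlangs

4.41 Erlangs


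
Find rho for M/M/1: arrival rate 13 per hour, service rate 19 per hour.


rho = lambda/mu = 13/19 = 0.6842

0.6842


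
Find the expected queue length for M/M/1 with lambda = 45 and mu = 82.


rho = 45/82; Lq = rho^2/(1-rho) = 0.67

0.67


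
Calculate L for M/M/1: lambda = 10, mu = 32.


rho = 10/32; L = rho/(1-rho) = 0.45

0.45


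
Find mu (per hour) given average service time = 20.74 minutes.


mu = 60 / avg_service_time = 60 / 20.74 = 2.89 per hour

2.89 per hour


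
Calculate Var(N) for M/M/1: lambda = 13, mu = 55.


rho = 13/55; Var(N) = rho/(1-rho)^2 = 0.41

0.41


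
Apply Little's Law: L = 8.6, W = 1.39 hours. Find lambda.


lambda = L / W = 8.6 / 1.39 = 6.19 per hour

6.19 per hour


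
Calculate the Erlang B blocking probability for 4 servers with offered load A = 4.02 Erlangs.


B(N,A) = (A^N/N!) / sum(A^k/k!, k=0..N) with N=4, A=4.02 = 0.3126

0.3126


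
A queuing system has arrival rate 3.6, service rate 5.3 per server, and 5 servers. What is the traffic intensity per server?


rho = lambda / (c * mu) = 3.6 / (5 * 5.3) = 0.1358

0.1358


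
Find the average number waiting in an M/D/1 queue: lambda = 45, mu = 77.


M/D/1: Lq = rho^2 / (2*(1-rho)) where rho = 45/77; Lq = 0.41

0.41


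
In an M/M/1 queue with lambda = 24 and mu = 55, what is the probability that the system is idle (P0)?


P0 = 1 - rho = 1 - 24/55 = 0.5636

0.5636


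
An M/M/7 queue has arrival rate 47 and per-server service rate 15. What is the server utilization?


rho = lambda/(c*mu) = 47/(7*15) = 0.4476

0.4476


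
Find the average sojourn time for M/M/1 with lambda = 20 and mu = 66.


W = 1/(mu - lambda) = 1/(66 - 20) = 0.0217 hours

0.0217 hours


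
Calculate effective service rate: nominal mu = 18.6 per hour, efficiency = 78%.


Effective rate = mu * efficiency = 18.6 * 0.78 = 14.51 per hour

14.51 per hour


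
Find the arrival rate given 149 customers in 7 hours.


lambda = total arrivals / time = 149 / 7 = 21.29 per hour

21.29 per hour


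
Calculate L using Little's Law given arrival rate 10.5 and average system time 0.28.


L = lambda * W = 10.5 * 0.28 = 2.94

2.94


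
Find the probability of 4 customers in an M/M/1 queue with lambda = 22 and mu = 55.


rho = 22/55; P(n) = (1-rho)*rho^n = (1-22/55)*(22/55)^4 = 0.0154

0.0154


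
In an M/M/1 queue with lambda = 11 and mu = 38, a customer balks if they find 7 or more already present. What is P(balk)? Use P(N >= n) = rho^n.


P(N >= 7) = rho^7 = (11/38)^7 = 0.0002

0.0002


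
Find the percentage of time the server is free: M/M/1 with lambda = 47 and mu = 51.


Idle fraction = (1 - rho) * 100 = (1 - 47/51) * 100 = 7.8%

7.8%


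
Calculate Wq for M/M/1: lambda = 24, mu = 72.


rho = 24/72; Wq = rho/(mu - lambda) = 0.0069 hours

0.0069 hours


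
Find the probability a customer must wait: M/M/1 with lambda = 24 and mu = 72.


P(wait) = rho = lambda/mu = 24/72 = 0.3333

0.3333


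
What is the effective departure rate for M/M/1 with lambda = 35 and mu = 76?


For a stable queue (lambda < mu), throughput = lambda = 35 per hour

35 per hour


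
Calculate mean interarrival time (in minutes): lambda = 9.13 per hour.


Mean interarrival time = 60/lambda = 60/9.13 = 6.57 minutes

6.57 minutes


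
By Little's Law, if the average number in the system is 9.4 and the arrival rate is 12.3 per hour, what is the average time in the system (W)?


W = L / lambda = 9.4 / 12.3 = 0.7642 hours

0.7642 hours


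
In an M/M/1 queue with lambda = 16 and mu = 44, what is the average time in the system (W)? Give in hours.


W = 1/(mu - lambda) = 1/(44 - 16) = 0.0357 hours

0.0357 hours


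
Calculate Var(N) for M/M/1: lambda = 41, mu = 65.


rho = 41/65; Var(N) = rho/(1-rho)^2 = 4.63

4.63


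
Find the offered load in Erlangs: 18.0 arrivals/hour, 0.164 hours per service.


Offered load a = lambda * E[S] = 18.0 * 0.164 = 2.95 Erlangs

2.95 Erlangs


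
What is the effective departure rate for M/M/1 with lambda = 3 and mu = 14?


For a stable queue (lambda < mu), throughput = lambda = 3 per hour

3 per hour


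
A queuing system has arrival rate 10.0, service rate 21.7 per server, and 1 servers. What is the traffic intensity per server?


rho = lambda / (c * mu) = 10.0 / (1 * 21.7) = 0.4608

0.4608


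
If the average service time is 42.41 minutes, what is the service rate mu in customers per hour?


mu = 60 / avg_service_time = 60 / 42.41 = 1.41 per hour

1.41 per hour


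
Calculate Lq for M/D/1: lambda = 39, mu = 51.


M/D/1: Lq = rho^2 / (2*(1-rho)) where rho = 39/51; Lq = 1.24

1.24


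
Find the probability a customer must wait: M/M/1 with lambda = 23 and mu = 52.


P(wait) = rho = lambda/mu = 23/52 = 0.4423

0.4423


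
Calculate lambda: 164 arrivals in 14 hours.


lambda = total arrivals / time = 164 / 14 = 11.71 per hour

11.71 per hour


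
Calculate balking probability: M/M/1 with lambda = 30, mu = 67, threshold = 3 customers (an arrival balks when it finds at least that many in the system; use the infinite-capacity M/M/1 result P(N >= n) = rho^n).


P(N >= 3) = rho^3 = (30/67)^3 = 0.0898

0.0898


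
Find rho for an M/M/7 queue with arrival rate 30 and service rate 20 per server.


rho = lambda/(c*mu) = 30/(7*20) = 0.2143

0.2143


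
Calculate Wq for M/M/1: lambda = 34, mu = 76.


rho = 34/76; Wq = rho/(mu - lambda) = 0.0107 hours

0.0107 hours


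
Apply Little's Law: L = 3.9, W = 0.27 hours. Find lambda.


lambda = L / W = 3.9 / 0.27 = 14.44 per hour

14.44 per hour


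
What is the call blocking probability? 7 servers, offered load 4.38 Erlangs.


B(N,A) = (A^N/N!) / sum(A^k/k!, k=0..N) with N=7, A=4.38 = 0.0833

0.0833


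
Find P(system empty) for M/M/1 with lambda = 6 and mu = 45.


P0 = 1 - rho = 1 - 6/45 = 0.8667

0.8667


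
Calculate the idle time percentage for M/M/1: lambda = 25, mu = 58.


Idle fraction = (1 - rho) * 100 = (1 - 25/58) * 100 = 56.9%

56.9%


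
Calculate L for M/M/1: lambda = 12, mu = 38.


rho = 12/38; L = rho/(1-rho) = 0.46

0.46


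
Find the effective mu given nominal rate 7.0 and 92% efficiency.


Effective rate = mu * efficiency = 7.0 * 0.92 = 6.44 per hour

6.44 per hour


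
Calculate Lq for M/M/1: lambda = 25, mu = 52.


rho = 25/52; Lq = rho^2/(1-rho) = 0.45

0.45


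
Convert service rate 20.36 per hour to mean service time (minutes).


Mean service time = 60/mu = 60/20.36 = 2.95 minutes

2.95 minutes


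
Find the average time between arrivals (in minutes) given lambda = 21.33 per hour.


Mean interarrival time = 60/lambda = 60/21.33 = 2.81 minutes

2.81 minutes


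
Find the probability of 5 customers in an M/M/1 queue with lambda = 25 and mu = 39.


rho = 25/39; P(n) = (1-rho)*rho^n = (1-25/39)*(25/39)^5 = 0.0389

0.0389


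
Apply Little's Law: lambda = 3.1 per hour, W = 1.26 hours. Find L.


L = lambda * W = 3.1 * 1.26 = 3.91

3.91


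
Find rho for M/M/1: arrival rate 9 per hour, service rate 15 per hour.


rho = lambda/mu = 9/15 = 0.6

0.6


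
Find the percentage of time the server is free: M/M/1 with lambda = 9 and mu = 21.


Idle fraction = (1 - rho) * 100 = (1 - 9/21) * 100 = 57.1%

57.1%


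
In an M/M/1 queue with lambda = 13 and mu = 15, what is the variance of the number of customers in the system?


rho = 13/15; Var(N) = rho/(1-rho)^2 = 48.75

48.75


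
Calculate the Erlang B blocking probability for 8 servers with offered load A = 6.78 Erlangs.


B(N,A) = (A^N/N!) / sum(A^k/k!, k=0..N) with N=8, A=6.78 = 0.1662

0.1662


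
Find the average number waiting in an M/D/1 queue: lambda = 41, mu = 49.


M/D/1: Lq = rho^2 / (2*(1-rho)) where rho = 41/49; Lq = 2.14

2.14


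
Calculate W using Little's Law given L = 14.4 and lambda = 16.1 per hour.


W = L / lambda = 14.4 / 16.1 = 0.8944 hours

0.8944 hours


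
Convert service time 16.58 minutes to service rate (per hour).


mu = 60 / avg_service_time = 60 / 16.58 = 3.62 per hour

3.62 per hour


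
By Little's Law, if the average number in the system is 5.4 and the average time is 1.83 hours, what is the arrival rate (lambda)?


lambda = L / W = 5.4 / 1.83 = 2.95 per hour

2.95 per hour


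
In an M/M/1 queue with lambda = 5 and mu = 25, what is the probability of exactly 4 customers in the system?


rho = 5/25; P(n) = (1-rho)*rho^n = (1-5/25)*(5/25)^4 = 0.0013

0.0013


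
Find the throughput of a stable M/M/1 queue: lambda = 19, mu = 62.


For a stable queue (lambda < mu), throughput = lambda = 19 per hour

19 per hour


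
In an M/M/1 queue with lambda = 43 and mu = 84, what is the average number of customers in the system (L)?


rho = 43/84; L = rho/(1-rho) = 1.05

1.05


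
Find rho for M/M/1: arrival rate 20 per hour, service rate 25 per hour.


rho = lambda/mu = 20/25 = 0.8

0.8


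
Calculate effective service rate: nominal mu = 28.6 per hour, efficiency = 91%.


Effective rate = mu * efficiency = 28.6 * 0.91 = 26.03 per hour

26.03 per hour


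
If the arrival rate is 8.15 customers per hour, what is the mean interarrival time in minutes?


Mean interarrival time = 60/lambda = 60/8.15 = 7.36 minutes

7.36 minutes


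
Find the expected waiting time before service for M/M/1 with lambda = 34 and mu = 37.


rho = 34/37; Wq = rho/(mu - lambda) = 0.3063 hours

0.3063 hours


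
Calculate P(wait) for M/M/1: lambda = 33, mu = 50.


P(wait) = rho = lambda/mu = 33/50 = 0.66

0.66


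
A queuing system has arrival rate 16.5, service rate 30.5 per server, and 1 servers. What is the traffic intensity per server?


rho = lambda / (c * mu) = 16.5 / (1 * 30.5) = 0.541

0.541


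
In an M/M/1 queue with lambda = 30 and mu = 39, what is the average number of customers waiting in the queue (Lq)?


rho = 30/39; Lq = rho^2/(1-rho) = 2.56

2.56


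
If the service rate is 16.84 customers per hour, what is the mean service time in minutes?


Mean service time = 60/mu = 60/16.84 = 3.56 minutes

3.56 minutes


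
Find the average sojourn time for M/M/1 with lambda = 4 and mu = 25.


W = 1/(mu - lambda) = 1/(25 - 4) = 0.0476 hours

0.0476 hours


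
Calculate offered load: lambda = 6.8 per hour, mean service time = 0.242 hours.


Offered load a = lambda * E[S] = 6.8 * 0.242 = 1.65 Erlangs

1.65 Erlangs


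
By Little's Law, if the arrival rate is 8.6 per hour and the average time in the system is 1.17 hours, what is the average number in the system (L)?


L = lambda * W = 8.6 * 1.17 = 10.06

10.06


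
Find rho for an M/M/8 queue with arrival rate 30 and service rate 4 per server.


rho = lambda/(c*mu) = 30/(8*4) = 0.9375

0.9375


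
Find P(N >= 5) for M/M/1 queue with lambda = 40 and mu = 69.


P(N >= 5) = rho^5 = (40/69)^5 = 0.0655

0.0655


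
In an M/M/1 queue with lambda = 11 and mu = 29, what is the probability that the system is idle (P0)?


P0 = 1 - rho = 1 - 11/29 = 0.6207

0.6207


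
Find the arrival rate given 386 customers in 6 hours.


lambda = total arrivals / time = 386 / 6 = 64.33 per hour

64.33 per hour


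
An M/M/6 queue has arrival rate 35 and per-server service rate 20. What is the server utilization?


rho = lambda/(c*mu) = 35/(6*20) = 0.2917

0.2917


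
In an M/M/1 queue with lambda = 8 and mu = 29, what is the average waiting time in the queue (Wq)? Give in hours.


rho = 8/29; Wq = rho/(mu - lambda) = 0.0131 hours

0.0131 hours


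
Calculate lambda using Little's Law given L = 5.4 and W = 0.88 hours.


lambda = L / W = 5.4 / 0.88 = 6.14 per hour

6.14 per hour


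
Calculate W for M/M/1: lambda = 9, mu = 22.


W = 1/(mu - lambda) = 1/(22 - 9) = 0.0769 hours

0.0769 hours


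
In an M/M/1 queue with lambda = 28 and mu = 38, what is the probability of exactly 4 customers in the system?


rho = 28/38; P(n) = (1-rho)*rho^n = (1-28/38)*(28/38)^4 = 0.0776

0.0776


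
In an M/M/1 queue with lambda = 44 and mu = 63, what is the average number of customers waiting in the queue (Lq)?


rho = 44/63; Lq = rho^2/(1-rho) = 1.62

1.62


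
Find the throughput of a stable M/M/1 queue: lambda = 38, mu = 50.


For a stable queue (lambda < mu), throughput = lambda = 38 per hour

38 per hour


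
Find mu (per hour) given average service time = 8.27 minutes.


mu = 60 / avg_service_time = 60 / 8.27 = 7.26 per hour

7.26 per hour


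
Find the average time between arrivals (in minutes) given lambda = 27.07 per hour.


Mean interarrival time = 60/lambda = 60/27.07 = 2.22 minutes

2.22 minutes


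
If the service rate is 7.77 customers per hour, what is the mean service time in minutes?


Mean service time = 60/mu = 60/7.77 = 7.72 minutes

7.72 minutes


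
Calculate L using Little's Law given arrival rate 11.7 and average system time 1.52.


L = lambda * W = 11.7 * 1.52 = 17.78

17.78


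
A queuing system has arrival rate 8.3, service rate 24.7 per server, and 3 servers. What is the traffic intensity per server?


rho = lambda / (c * mu) = 8.3 / (3 * 24.7) = 0.112

0.112


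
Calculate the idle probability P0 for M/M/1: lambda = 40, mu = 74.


P0 = 1 - rho = 1 - 40/74 = 0.4595

0.4595


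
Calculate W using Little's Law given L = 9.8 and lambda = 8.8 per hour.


W = L / lambda = 9.8 / 8.8 = 1.1136 hours

1.1136 hours


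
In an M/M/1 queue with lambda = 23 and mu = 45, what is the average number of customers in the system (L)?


rho = 23/45; L = rho/(1-rho) = 1.05

1.05


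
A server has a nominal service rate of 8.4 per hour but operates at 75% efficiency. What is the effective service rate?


Effective rate = mu * efficiency = 8.4 * 0.75 = 6.3 per hour

6.3 per hour


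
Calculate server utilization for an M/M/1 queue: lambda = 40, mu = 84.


rho = lambda/mu = 40/84 = 0.4762

0.4762


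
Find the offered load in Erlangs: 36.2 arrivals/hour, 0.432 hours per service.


Offered load a = lambda * E[S] = 36.2 * 0.432 = 15.64 Erlangs

15.64 Erlangs


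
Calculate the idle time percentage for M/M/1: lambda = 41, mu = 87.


Idle fraction = (1 - rho) * 100 = (1 - 41/87) * 100 = 52.9%

52.9%


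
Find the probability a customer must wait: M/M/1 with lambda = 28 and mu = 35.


P(wait) = rho = lambda/mu = 28/35 = 0.8

0.8


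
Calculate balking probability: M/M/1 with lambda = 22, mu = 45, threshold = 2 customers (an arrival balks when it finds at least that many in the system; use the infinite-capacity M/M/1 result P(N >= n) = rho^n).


P(N >= 2) = rho^2 = (22/45)^2 = 0.239

0.239


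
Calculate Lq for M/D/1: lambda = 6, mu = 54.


M/D/1: Lq = rho^2 / (2*(1-rho)) where rho = 6/54; Lq = 0.01

0.01


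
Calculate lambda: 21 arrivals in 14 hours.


lambda = total arrivals / time = 21 / 14 = 1.5 per hour

1.5 per hour


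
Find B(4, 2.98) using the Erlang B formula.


B(N,A) = (A^N/N!) / sum(A^k/k!, k=0..N) with N=4, A=2.98 = 0.2039

0.2039


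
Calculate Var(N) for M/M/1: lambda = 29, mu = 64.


rho = 29/64; Var(N) = rho/(1-rho)^2 = 1.52

1.52


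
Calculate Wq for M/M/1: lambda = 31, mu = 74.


rho = 31/74; Wq = rho/(mu - lambda) = 0.0097 hours

0.0097 hours


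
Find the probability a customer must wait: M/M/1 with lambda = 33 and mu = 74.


P(wait) = rho = lambda/mu = 33/74 = 0.4459

0.4459


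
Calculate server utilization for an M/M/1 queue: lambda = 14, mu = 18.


rho = lambda/mu = 14/18 = 0.7778

0.7778


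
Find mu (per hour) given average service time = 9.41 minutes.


mu = 60 / avg_service_time = 60 / 9.41 = 6.38 per hour

6.38 per hour


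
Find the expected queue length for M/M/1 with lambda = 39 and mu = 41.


rho = 39/41; Lq = rho^2/(1-rho) = 18.55

18.55


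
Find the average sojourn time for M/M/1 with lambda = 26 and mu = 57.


W = 1/(mu - lambda) = 1/(57 - 26) = 0.0323 hours

0.0323 hours


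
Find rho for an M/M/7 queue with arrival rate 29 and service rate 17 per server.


rho = lambda/(c*mu) = 29/(7*17) = 0.2437

0.2437


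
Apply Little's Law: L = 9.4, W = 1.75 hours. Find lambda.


lambda = L / W = 9.4 / 1.75 = 5.37 per hour

5.37 per hour


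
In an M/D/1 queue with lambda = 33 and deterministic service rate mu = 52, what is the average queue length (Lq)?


M/D/1: Lq = rho^2 / (2*(1-rho)) where rho = 33/52; Lq = 0.55

0.55


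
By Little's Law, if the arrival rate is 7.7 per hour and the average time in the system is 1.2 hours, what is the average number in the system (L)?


L = lambda * W = 7.7 * 1.2 = 9.24

9.24


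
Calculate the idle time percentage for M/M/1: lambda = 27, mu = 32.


Idle fraction = (1 - rho) * 100 = (1 - 27/32) * 100 = 15.6%

15.6%


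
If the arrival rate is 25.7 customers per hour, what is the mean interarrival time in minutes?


Mean interarrival time = 60/lambda = 60/25.7 = 2.33 minutes

2.33 minutes


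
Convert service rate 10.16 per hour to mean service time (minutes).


Mean service time = 60/mu = 60/10.16 = 5.91 minutes

5.91 minutes


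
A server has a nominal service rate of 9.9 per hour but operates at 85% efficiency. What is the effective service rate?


Effective rate = mu * efficiency = 9.9 * 0.85 = 8.42 per hour

8.42 per hour


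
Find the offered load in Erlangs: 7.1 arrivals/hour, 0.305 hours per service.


Offered load a = lambda * E[S] = 7.1 * 0.305 = 2.17 Erlangs

2.17 Erlangs


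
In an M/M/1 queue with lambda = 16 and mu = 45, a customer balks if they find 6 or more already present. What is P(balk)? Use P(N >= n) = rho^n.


P(N >= 6) = rho^6 = (16/45)^6 = 0.002

0.002


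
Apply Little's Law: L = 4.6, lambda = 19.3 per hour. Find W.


W = L / lambda = 4.6 / 19.3 = 0.2383 hours

0.2383 hours


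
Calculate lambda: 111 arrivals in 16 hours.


lambda = total arrivals / time = 111 / 16 = 6.94 per hour

6.94 per hour


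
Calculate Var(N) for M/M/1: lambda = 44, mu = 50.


rho = 44/50; Var(N) = rho/(1-rho)^2 = 61.11

61.11


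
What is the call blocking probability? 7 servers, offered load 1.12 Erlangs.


B(N,A) = (A^N/N!) / sum(A^k/k!, k=0..N) with N=7, A=1.12 = 0.0001

0.0001


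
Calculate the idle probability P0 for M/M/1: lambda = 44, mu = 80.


P0 = 1 - rho = 1 - 44/80 = 0.45

0.45


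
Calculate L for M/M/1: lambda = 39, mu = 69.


rho = 39/69; L = rho/(1-rho) = 1.3

1.3


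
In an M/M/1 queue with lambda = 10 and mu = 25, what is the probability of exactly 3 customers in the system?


rho = 10/25; P(n) = (1-rho)*rho^n = (1-10/25)*(10/25)^3 = 0.0384

0.0384


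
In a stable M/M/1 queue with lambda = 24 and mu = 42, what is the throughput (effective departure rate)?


For a stable queue (lambda < mu), throughput = lambda = 24 per hour

24 per hour


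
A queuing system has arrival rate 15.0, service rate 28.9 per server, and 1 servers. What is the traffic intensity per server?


rho = lambda / (c * mu) = 15.0 / (1 * 28.9) = 0.519

0.519


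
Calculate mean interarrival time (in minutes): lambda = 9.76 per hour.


Mean interarrival time = 60/lambda = 60/9.76 = 6.15 minutes

6.15 minutes


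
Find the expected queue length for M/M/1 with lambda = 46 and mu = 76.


rho = 46/76; Lq = rho^2/(1-rho) = 0.93

0.93


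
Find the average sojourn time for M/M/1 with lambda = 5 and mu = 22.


W = 1/(mu - lambda) = 1/(22 - 5) = 0.0588 hours

0.0588 hours


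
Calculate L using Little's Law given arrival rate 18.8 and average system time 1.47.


L = lambda * W = 18.8 * 1.47 = 27.64

27.64


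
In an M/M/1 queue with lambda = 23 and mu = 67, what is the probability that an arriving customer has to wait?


P(wait) = rho = lambda/mu = 23/67 = 0.3433

0.3433


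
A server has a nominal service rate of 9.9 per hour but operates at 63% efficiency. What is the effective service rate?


Effective rate = mu * efficiency = 9.9 * 0.63 = 6.24 per hour

6.24 per hour


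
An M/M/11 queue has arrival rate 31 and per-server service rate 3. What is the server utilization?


rho = lambda/(c*mu) = 31/(11*3) = 0.9394

0.9394


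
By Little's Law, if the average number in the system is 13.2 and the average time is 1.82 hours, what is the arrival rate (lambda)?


lambda = L / W = 13.2 / 1.82 = 7.25 per hour

7.25 per hour


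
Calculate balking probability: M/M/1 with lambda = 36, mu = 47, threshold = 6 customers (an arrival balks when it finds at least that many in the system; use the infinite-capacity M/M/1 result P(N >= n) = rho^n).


P(N >= 6) = rho^6 = (36/47)^6 = 0.2019

0.2019


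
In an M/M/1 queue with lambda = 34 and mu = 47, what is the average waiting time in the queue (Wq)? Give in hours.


rho = 34/47; Wq = rho/(mu - lambda) = 0.0556 hours

0.0556 hours


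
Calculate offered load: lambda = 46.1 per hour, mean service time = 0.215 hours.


Offered load a = lambda * E[S] = 46.1 * 0.215 = 9.91 Erlangs

9.91 Erlangs


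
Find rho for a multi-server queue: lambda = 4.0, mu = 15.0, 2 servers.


rho = lambda / (c * mu) = 4.0 / (2 * 15.0) = 0.1333

0.1333


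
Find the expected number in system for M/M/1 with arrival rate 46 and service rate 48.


rho = 46/48; L = rho/(1-rho) = 23.0

23.0


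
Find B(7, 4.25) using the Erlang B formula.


B(N,A) = (A^N/N!) / sum(A^k/k!, k=0..N) with N=7, A=4.25 = 0.076

0.076


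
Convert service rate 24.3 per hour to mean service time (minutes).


Mean service time = 60/mu = 60/24.3 = 2.47 minutes

2.47 minutes


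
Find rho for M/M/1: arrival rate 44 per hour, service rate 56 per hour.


rho = lambda/mu = 44/56 = 0.7857

0.7857


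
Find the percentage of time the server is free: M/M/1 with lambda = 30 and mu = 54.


Idle fraction = (1 - rho) * 100 = (1 - 30/54) * 100 = 44.4%

44.4%


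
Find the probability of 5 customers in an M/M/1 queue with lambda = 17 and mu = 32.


rho = 17/32; P(n) = (1-rho)*rho^n = (1-17/32)*(17/32)^5 = 0.0198

0.0198


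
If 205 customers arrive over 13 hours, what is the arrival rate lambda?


lambda = total arrivals / time = 205 / 13 = 15.77 per hour

15.77 per hour


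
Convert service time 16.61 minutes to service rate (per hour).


mu = 60 / avg_service_time = 60 / 16.61 = 3.61 per hour

3.61 per hour


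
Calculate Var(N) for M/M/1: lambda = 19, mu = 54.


rho = 19/54; Var(N) = rho/(1-rho)^2 = 0.84

0.84


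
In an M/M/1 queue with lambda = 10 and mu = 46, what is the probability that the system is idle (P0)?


P0 = 1 - rho = 1 - 10/46 = 0.7826

0.7826


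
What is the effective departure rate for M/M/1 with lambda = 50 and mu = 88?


For a stable queue (lambda < mu), throughput = lambda = 50 per hour

50 per hour


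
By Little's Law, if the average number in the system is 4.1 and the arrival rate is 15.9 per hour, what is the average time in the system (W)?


W = L / lambda = 4.1 / 15.9 = 0.2579 hours

0.2579 hours


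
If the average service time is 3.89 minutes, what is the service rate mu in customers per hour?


mu = 60 / avg_service_time = 60 / 3.89 = 15.42 per hour

15.42 per hour


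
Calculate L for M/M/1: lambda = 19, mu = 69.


rho = 19/69; L = rho/(1-rho) = 0.38

0.38


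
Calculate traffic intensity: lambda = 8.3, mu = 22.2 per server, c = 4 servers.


rho = lambda / (c * mu) = 8.3 / (4 * 22.2) = 0.0935

0.0935


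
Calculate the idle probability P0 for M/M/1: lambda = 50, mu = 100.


P0 = 1 - rho = 1 - 50/100 = 0.5

0.5


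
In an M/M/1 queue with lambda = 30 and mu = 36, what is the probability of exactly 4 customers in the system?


rho = 30/36; P(n) = (1-rho)*rho^n = (1-30/36)*(30/36)^4 = 0.0804

0.0804


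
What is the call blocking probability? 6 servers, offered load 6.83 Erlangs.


B(N,A) = (A^N/N!) / sum(A^k/k!, k=0..N) with N=6, A=6.83 = 0.3206

0.3206


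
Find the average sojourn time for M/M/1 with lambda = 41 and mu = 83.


W = 1/(mu - lambda) = 1/(83 - 41) = 0.0238 hours

0.0238 hours


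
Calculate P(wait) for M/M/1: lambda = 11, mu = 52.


P(wait) = rho = lambda/mu = 11/52 = 0.2115

0.2115


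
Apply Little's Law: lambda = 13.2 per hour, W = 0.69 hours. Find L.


L = lambda * W = 13.2 * 0.69 = 9.11

9.11


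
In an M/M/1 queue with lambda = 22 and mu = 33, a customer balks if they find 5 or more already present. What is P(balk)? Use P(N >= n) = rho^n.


P(N >= 5) = rho^5 = (22/33)^5 = 0.1317

0.1317


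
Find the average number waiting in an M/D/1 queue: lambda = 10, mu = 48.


M/D/1: Lq = rho^2 / (2*(1-rho)) where rho = 10/48; Lq = 0.03

0.03


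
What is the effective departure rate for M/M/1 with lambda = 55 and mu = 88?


For a stable queue (lambda < mu), throughput = lambda = 55 per hour

55 per hour


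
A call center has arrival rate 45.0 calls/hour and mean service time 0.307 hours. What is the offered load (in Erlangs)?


Offered load a = lambda * E[S] = 45.0 * 0.307 = 13.82 Erlangs

13.82 Erlangs


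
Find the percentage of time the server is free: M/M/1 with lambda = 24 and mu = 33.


Idle fraction = (1 - rho) * 100 = (1 - 24/33) * 100 = 27.3%

27.3%


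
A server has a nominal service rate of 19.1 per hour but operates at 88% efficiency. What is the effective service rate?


Effective rate = mu * efficiency = 19.1 * 0.88 = 16.81 per hour

16.81 per hour


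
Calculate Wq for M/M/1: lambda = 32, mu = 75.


rho = 32/75; Wq = rho/(mu - lambda) = 0.0099 hours

0.0099 hours


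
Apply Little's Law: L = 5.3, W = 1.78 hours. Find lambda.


lambda = L / W = 5.3 / 1.78 = 2.98 per hour

2.98 per hour


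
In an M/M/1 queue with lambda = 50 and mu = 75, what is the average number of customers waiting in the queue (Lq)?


rho = 50/75; Lq = rho^2/(1-rho) = 1.33

1.33


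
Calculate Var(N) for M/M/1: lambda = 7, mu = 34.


rho = 7/34; Var(N) = rho/(1-rho)^2 = 0.33

0.33


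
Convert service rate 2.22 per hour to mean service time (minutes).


Mean service time = 60/mu = 60/2.22 = 27.03 minutes

27.03 minutes


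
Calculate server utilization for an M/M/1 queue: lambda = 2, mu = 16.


rho = lambda/mu = 2/16 = 0.125

0.125


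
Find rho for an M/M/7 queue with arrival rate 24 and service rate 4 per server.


rho = lambda/(c*mu) = 24/(7*4) = 0.8571

0.8571


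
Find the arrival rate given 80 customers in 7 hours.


lambda = total arrivals / time = 80 / 7 = 11.43 per hour

11.43 per hour


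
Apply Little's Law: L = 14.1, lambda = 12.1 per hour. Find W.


W = L / lambda = 14.1 / 12.1 = 1.1653 hours

1.1653 hours


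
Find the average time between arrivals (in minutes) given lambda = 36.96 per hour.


Mean interarrival time = 60/lambda = 60/36.96 = 1.62 minutes

1.62 minutes


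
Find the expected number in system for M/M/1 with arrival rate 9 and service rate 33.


rho = 9/33; L = rho/(1-rho) = 0.37

0.37


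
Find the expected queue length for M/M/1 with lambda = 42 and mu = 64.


rho = 42/64; Lq = rho^2/(1-rho) = 1.25

1.25


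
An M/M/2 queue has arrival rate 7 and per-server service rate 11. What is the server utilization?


rho = lambda/(c*mu) = 7/(2*11) = 0.3182

0.3182


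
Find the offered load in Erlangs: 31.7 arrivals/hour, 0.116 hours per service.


Offered load a = lambda * E[S] = 31.7 * 0.116 = 3.68 Erlangs

3.68 Erlangs


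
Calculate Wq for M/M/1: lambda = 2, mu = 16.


rho = 2/16; Wq = rho/(mu - lambda) = 0.0089 hours

0.0089 hours


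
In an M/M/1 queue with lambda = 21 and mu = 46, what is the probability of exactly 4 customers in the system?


rho = 21/46; P(n) = (1-rho)*rho^n = (1-21/46)*(21/46)^4 = 0.0236

0.0236


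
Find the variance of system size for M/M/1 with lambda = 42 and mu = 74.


rho = 42/74; Var(N) = rho/(1-rho)^2 = 3.04

3.04


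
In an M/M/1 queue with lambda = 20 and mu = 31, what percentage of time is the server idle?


Idle fraction = (1 - rho) * 100 = (1 - 20/31) * 100 = 35.5%

35.5%


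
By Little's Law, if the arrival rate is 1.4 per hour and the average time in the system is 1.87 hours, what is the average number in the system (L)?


L = lambda * W = 1.4 * 1.87 = 2.62

2.62


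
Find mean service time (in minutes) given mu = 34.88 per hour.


Mean service time = 60/mu = 60/34.88 = 1.72 minutes

1.72 minutes


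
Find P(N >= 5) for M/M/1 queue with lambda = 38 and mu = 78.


P(N >= 5) = rho^5 = (38/78)^5 = 0.0274

0.0274


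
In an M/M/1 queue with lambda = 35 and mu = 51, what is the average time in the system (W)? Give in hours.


W = 1/(mu - lambda) = 1/(51 - 35) = 0.0625 hours

0.0625 hours


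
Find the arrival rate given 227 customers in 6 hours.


lambda = total arrivals / time = 227 / 6 = 37.83 per hour

37.83 per hour


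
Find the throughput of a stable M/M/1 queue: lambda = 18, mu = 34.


For a stable queue (lambda < mu), throughput = lambda = 18 per hour

18 per hour


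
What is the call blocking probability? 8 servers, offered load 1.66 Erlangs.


B(N,A) = (A^N/N!) / sum(A^k/k!, k=0..N) with N=8, A=1.66 = 0.0003

0.0003


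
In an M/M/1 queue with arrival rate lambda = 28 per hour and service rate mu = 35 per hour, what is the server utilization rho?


rho = lambda/mu = 28/35 = 0.8

0.8


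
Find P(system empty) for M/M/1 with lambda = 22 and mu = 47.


P0 = 1 - rho = 1 - 22/47 = 0.5319

0.5319


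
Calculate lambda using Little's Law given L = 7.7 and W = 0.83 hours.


lambda = L / W = 7.7 / 0.83 = 9.28 per hour

9.28 per hour


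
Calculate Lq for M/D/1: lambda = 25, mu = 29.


M/D/1: Lq = rho^2 / (2*(1-rho)) where rho = 25/29; Lq = 2.69

2.69


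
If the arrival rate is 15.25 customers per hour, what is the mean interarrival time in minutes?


Mean interarrival time = 60/lambda = 60/15.25 = 3.93 minutes

3.93 minutes


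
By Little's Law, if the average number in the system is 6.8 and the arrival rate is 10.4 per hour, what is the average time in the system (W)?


W = L / lambda = 6.8 / 10.4 = 0.6538 hours

0.6538 hours


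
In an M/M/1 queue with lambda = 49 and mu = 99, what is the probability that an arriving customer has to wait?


P(wait) = rho = lambda/mu = 49/99 = 0.4949

0.4949


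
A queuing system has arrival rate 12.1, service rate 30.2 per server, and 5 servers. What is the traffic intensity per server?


rho = lambda / (c * mu) = 12.1 / (5 * 30.2) = 0.0801

0.0801


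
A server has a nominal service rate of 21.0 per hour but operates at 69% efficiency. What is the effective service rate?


Effective rate = mu * efficiency = 21.0 * 0.69 = 14.49 per hour

14.49 per hour


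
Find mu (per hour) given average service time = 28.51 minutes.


mu = 60 / avg_service_time = 60 / 28.51 = 2.1 per hour

2.1 per hour


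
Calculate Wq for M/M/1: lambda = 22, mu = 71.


rho = 22/71; Wq = rho/(mu - lambda) = 0.0063 hours

0.0063 hours
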